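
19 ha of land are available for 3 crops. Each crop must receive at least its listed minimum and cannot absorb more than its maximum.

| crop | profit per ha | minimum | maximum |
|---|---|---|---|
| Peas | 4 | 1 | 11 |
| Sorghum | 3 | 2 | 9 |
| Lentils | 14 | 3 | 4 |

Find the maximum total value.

Meeting every minimum uses 1+2+3 = 6 ha, leaving 13.
Rank by profit per ha: Lentils 14 > Peas 4 > Sorghum 3.
Lentils takes 1 more to reach its cap of 4 ; 12 left.
Peas takes 10 more to reach its cap of 11 ; 2 left.
Sorghum: +2 (room for 7) → 4. Pool exhausted.
Total = 4×11 + 3×4 + 14×4 = 112.

112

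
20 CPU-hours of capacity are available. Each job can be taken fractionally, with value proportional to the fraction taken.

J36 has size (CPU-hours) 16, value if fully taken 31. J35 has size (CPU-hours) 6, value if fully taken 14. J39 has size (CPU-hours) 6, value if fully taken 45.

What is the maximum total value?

74.5

Sort by value density: J39 45/6≈7.5, J35 14/6≈2.33, J36 31/16≈1.94.
All 6 CPU-hours of J39 fit (value 45) → 14 remain.
Take all of J35 (6 CPU-hours, value 14) → 8 CPU-hours left.
Only 8 CPU-hours remain; take 8/16 of J36 for value 31×8/16 = 15.5.
Total value = 74.5.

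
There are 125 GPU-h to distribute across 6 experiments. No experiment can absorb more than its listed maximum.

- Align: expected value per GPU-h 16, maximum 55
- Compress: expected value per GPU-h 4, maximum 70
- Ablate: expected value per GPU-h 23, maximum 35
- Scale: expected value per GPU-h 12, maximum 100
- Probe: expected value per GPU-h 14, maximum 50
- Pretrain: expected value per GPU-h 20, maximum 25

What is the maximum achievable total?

2325

Rank by expected value per GPU-h: Ablate 23 > Pretrain 20 > Align 16 > Probe 14 > Scale 12 > Compress 4.
Ablate takes 35 to reach its cap of 35 — 90 left.
Give Pretrain 25 to hit its cap of 25 — 65 left.
Align: +55 to 55 (cap) — 10 left.
Only 10 left; Probe takes them to reach 10.
Total = 16×55 + 23×35 + 14×10 + 20×25 = 2325.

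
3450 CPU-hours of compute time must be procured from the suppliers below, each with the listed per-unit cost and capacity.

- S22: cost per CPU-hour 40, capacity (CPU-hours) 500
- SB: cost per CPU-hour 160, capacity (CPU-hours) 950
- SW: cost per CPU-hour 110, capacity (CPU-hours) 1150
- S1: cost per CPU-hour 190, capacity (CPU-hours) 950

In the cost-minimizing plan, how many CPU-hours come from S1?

850

Fill from the cheapest supplier first.
S22 at 40: take all 500 CPU-hours → 2950 still needed.
Take 1150 from SW at 110 → need 1800 more.
SB (160): use full 950 → 850 CPU-hours to go.
S1 at 190: take 850 of its 950 → requirement met.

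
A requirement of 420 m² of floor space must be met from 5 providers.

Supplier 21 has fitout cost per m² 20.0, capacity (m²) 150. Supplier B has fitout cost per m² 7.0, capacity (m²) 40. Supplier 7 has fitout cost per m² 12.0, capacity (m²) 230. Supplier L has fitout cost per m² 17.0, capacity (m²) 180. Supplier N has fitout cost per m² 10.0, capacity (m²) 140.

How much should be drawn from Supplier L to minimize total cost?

10

Fill from the cheapest provider first.
Take 40 from Supplier B at 7.0 → need 380 more.
Supplier N (10.0): use full 140 → 240 m² to go.
Supplier 7 at 12.0: take all 230 m² → 10 still needed.
Take 10 from Supplier L at 17.0 to finish.
Supplier 21: unused.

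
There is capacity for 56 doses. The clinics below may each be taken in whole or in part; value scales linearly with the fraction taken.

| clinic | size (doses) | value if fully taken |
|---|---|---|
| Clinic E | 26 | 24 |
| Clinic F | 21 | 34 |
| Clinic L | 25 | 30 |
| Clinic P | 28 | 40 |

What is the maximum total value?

82.4

Rank by value-to-size ratio: Clinic F 34/21≈1.62, Clinic P 40/28≈1.43, Clinic L 30/25≈1.2, Clinic E 24/26≈0.923.
All 21 doses of Clinic F fit (value 34) ; 35 remain.
All 28 doses of Clinic P fit (value 40) ; 7 remain.
Only 7 doses remain; take 7/25 of Clinic L for value 30×7/25 = 8.4.
Total value = 82.4.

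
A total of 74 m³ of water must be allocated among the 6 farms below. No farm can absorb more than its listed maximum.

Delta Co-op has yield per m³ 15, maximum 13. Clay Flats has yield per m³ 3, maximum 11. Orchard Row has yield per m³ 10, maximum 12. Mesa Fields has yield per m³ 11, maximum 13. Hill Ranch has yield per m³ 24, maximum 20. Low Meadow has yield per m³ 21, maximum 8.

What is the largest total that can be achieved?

Order the farms by yield per m³: Hill Ranch 24 > Low Meadow 21 > Delta Co-op 15 > Mesa Fields 11 > Orchard Row 10 > Clay Flats 3.
Hill Ranch takes 20 to reach its cap of 20 ; 54 left.
Low Meadow: +8 to 8 (cap) ; 46 left.
Delta Co-op takes 13 to reach its cap of 13 ; 33 left.
Mesa Fields: +13 to 13 (cap) ; 20 left.
Orchard Row takes 12 to reach its cap of 12 ; 8 left.
Only 8 left; Clay Flats takes them to reach 8.
Total = 15×13 + 3×8 + 10×12 + 11×13 + 24×20 + 21×8 = 1130.

1130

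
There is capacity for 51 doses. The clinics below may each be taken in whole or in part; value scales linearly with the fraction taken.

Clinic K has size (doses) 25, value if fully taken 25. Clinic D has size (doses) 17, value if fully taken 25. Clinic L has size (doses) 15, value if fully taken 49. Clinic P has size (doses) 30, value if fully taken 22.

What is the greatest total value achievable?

93

Best value per unit of size first: Clinic L 49/15≈3.27, Clinic D 25/17≈1.47, Clinic K 25/25≈1, Clinic P 22/30≈0.733.
Take all of Clinic L (15 doses, value 49) → 36 doses left.
All 17 doses of Clinic D fit (value 25) → 19 remain.
Only 19 doses remain; take 19/25 of Clinic K for value 25×19/25 = 19.
Total value = 93.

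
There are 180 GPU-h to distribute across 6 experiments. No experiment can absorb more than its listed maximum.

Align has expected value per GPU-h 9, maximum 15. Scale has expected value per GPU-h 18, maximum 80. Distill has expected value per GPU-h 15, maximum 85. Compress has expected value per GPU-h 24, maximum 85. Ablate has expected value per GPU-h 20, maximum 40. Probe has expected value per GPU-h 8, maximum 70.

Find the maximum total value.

3830

Rank by expected value per GPU-h: Compress 24 > Ablate 20 > Scale 18 > Distill 15 > Align 9 > Probe 8.
Compress: +85 to 85 (cap) — 95 left.
Ablate takes 40 to reach its cap of 40 — 55 left.
Only 55 left; Scale takes them to reach 55.
Total = 18×55 + 24×85 + 20×40 = 3830.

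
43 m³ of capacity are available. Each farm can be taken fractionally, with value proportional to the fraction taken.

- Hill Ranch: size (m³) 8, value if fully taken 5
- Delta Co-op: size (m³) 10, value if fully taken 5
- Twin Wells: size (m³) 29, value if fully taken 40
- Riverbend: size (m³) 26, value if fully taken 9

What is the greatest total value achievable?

Rank by value-to-size ratio: Twin Wells 40/29≈1.38, Hill Ranch 5/8≈0.625, Delta Co-op 5/10≈0.5, Riverbend 9/26≈0.346.
Take all of Twin Wells (29 m³, value 40) ; 14 m³ left.
Hill Ranch: take in full, 8 m³ for value 5 ; 6 left.
Only 6 m³ remain; take 6/10 of Delta Co-op for value 5×6/10 = 3.
Total value = 48.

48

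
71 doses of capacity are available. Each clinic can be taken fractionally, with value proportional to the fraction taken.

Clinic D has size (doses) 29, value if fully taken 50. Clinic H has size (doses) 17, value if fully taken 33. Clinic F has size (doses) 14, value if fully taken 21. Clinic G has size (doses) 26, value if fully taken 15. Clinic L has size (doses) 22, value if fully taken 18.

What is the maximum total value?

Rank by value-to-size ratio: Clinic H 33/17≈1.94, Clinic D 50/29≈1.72, Clinic F 21/14≈1.5, Clinic L 18/22≈0.818, Clinic G 15/26≈0.577.
All 17 doses of Clinic H fit (value 33) — 54 remain.
All 29 doses of Clinic D fit (value 50) — 25 remain.
Take all of Clinic F (14 doses, value 21) — 11 doses left.
Fill the last 11 doses with part of Clinic L: 11/22 of it earns 9.
Total value = 113.

113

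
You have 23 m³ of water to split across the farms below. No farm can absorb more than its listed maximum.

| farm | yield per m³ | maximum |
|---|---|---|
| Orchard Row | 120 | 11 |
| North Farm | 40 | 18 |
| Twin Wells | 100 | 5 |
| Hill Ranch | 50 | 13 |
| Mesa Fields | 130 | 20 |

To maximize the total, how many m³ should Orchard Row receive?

Order the farms by yield per m³: Mesa Fields 130 > Orchard Row 120 > Twin Wells 100 > Hill Ranch 50 > North Farm 40.
Mesa Fields: +20 to 20 (cap) → 3 left.
Orchard Row has room for 11 but only 3 remain, so it gets 3.

3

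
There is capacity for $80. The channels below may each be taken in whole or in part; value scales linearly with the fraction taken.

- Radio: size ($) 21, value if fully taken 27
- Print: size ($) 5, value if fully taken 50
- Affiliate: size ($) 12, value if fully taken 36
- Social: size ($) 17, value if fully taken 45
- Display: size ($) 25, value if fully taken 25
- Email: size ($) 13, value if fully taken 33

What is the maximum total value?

Sort by value density: Print 50/5≈10, Affiliate 36/12≈3, Social 45/17≈2.65, Email 33/13≈2.54, Radio 27/21≈1.29, Display 25/25≈1.
Take all of Print (5 $, value 50) → 75 $ left.
All 12 $ of Affiliate fit (value 36) → 63 remain.
Take all of Social (17 $, value 45) → 46 $ left.
All 13 $ of Email fit (value 33) → 33 remain.
Radio: take in full, 21 $ for value 27 → 12 left.
Only 12 $ remain; take 12/25 of Display for value 25×12/25 = 12.
Total value = 203.

203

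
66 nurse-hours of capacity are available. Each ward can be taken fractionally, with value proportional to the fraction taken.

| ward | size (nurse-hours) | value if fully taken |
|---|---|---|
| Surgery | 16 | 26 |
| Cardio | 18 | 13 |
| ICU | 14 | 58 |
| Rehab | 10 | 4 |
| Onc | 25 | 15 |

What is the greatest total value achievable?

107.8

Sort by value density: ICU 58/14≈4.14, Surgery 26/16≈1.62, Cardio 13/18≈0.722, Onc 15/25≈0.6, Rehab 4/10≈0.4.
All 14 nurse-hours of ICU fit (value 58) → 52 remain.
Take all of Surgery (16 nurse-hours, value 26) → 36 nurse-hours left.
All 18 nurse-hours of Cardio fit (value 13) → 18 remain.
18 nurse-hours left: a 18/25 share of Onc gives 15×18/25 = 10.8.
Total value = 107.8.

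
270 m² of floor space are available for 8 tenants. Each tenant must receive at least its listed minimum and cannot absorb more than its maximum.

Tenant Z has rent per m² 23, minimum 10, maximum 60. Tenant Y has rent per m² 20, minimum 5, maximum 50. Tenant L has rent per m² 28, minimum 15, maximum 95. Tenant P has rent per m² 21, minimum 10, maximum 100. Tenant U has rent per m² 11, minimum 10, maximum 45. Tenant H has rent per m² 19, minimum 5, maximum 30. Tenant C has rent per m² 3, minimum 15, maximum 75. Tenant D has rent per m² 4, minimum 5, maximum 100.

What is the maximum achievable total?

5985

Meeting every minimum uses 10+5+15+10+10+5+15+5 = 75 m², leaving 195.
Highest rent per m² first: Tenant L 28 > Tenant Z 23 > Tenant P 21 > Tenant Y 20 > Tenant H 19 > Tenant U 11 > Tenant D 4 > Tenant C 3.
Tenant L: +80 to 95 (cap) ; 115 left.
Give Tenant Z 50 more to hit its cap of 60 ; 65 left.
Tenant P has room for 90 more but only 65 remain, so it gets 75.
Total = 23×60 + 20×5 + 28×95 + 21×75 + 11×10 + 19×5 + 3×15 + 4×5 = 5985.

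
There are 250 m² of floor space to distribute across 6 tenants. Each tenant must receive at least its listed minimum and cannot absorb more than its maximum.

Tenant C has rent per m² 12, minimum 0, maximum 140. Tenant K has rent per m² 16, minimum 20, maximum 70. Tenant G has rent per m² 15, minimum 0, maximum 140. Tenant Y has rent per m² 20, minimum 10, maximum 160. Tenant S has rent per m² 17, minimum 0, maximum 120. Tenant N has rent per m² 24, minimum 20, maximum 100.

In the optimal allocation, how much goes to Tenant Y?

Meeting every minimum uses 0+20+0+10+0+20 = 50 m², leaving 200.
Order the tenants by rent per m²: Tenant N 24 > Tenant Y 20 > Tenant S 17 > Tenant K 16 > Tenant G 15 > Tenant C 12.
Tenant N takes 80 more to reach its cap of 100 ; 120 left.
Only 120 left; Tenant Y takes them to reach 130.

130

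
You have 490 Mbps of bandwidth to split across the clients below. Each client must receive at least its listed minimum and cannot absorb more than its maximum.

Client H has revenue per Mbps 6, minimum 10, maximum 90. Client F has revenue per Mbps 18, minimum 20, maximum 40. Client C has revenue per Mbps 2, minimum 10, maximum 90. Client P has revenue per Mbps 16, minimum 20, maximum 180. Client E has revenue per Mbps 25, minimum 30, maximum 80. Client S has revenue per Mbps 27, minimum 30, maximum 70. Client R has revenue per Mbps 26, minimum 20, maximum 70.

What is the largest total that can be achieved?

Meeting every minimum uses 10+20+10+20+30+30+20 = 140 Mbps, leaving 350.
Order the clients by revenue per Mbps: Client S 27 > Client R 26 > Client E 25 > Client F 18 > Client P 16 > Client H 6 > Client C 2.
Give Client S 40 more to hit its cap of 70 ; 310 left.
Client R takes 50 more to reach its cap of 70 ; 260 left.
Client E takes 50 more to reach its cap of 80 ; 210 left.
Client F takes 20 more to reach its cap of 40 ; 190 left.
Client P takes 160 more to reach its cap of 180 ; 30 left.
Client H: +30 (room for 80) → 40. Pool exhausted.
Total = 6×40 + 18×40 + 2×10 + 16×180 + 25×80 + 27×70 + 26×70 = 9570.

9570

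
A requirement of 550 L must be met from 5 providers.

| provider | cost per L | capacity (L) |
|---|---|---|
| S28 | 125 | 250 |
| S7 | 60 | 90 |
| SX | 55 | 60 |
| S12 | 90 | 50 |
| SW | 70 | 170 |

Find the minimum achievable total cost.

47600

Cheapest first:
SX at 55: take all 60 L — 490 still needed.
S7 at 60: take all 90 L — 400 still needed.
Take 170 from SW at 70 — need 230 more.
Take 50 from S12 at 90 — need 180 more.
S28 (125): take the remaining 180 — done.
Cost = 60×55 + 90×60 + 170×70 + 50×90 + 180×125 = 47600.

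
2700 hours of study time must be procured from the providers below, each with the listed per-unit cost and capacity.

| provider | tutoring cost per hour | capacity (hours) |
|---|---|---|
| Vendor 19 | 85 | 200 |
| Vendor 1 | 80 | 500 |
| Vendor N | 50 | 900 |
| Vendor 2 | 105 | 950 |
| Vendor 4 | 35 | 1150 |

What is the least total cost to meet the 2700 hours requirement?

138000

Fill from the cheapest provider first.
Take 1150 from Vendor 4 at 35 — need 1550 more.
Vendor N (50): use full 900 — 650 hours to go.
Vendor 1 (80): use full 500 — 150 hours to go.
Vendor 19 at 85: take 150 of its 200 — requirement met.
Vendor 2: unused.
Cost = 1150×35 + 900×50 + 500×80 + 150×85 = 138000.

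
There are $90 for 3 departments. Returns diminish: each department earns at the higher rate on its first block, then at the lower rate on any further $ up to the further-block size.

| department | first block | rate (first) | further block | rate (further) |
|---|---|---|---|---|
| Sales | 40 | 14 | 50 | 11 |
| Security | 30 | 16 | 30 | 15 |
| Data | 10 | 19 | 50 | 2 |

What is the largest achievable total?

1400

Order all 6 blocks by rate: Data/T1 19 > Security/T1 16 > Security/T2 15 > Sales/T1 14 > Sales/T2 11 > Data/T2 2.
Fill Data T1 block (10 at 19) — 80 left.
Fill Security T1 block (30 at 16) — 50 left.
Security T2 at 15: fill all 30 — 20 left.
20 remain; put them into Sales T1 at 14.
Total = 19×10 + 16×30 + 15×30 + 14×20 = 1400.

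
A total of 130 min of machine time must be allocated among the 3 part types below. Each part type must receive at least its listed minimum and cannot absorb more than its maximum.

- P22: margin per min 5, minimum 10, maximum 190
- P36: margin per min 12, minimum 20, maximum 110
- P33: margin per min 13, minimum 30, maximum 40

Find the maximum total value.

Meeting every minimum uses 10+20+30 = 60 min, leaving 70.
Rank by margin per min: P33 13 > P36 12 > P22 5.
Give P33 10 more to hit its cap of 40 → 60 left.
Only 60 left; P36 takes them to reach 80.
Total = 5×10 + 12×80 + 13×40 = 1530.

1530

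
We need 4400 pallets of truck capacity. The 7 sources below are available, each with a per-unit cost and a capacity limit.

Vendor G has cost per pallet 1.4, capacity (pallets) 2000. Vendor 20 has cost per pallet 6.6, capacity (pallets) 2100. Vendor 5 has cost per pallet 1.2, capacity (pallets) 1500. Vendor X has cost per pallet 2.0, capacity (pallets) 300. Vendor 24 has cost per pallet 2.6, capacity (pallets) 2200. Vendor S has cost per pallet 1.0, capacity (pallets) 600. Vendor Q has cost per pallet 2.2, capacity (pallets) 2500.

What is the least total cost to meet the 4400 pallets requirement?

5800

Use sources in increasing cost order.
Take 600 from Vendor S at 1.0 → need 3800 more.
Vendor 5 (1.2): use full 1500 → 2300 pallets to go.
Vendor G at 1.4: take all 2000 pallets → 300 still needed.
Vendor X (2.0): use full 300 → 0 pallets to go.
Vendor Q, Vendor 24, Vendor 20: unused.
Cost = 600×1.0 + 1500×1.2 + 2000×1.4 + 300×2.0 = 5800.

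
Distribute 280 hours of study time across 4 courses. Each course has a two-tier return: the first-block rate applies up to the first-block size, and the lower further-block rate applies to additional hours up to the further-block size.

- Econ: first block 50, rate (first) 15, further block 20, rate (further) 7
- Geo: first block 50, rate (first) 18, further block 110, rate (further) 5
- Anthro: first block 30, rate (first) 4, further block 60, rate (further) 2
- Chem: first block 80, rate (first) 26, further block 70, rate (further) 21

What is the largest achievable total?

5390

Rank every tier by rate: Chem/first 26 > Chem/second 21 > Geo/first 18 > Econ/first 15 > Econ/second 7 > Geo/second 5 > Anthro/first 4 > Anthro/second 2.
Chem first at 26: fill all 80 — 200 left.
Chem/second (21): +70 — 130 left.
Fill Geo first block (50 at 18) — 80 left.
Econ first at 15: fill all 50 — 30 left.
Fill Econ second block (20 at 7) — 10 left.
Geo second at 5: only 10 left, fill 10.
Total = 26×80 + 21×70 + 18×50 + 15×50 + 7×20 + 5×10 = 5390.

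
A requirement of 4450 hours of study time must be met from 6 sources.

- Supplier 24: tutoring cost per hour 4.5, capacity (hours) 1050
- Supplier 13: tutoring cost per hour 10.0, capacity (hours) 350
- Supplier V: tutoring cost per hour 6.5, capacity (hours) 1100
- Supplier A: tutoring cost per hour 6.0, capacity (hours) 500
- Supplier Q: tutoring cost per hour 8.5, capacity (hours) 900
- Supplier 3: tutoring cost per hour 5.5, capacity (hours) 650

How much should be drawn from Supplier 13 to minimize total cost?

Cheapest first:
Take 1050 from Supplier 24 at 4.5 — need 3400 more.
Supplier 3 (5.5): use full 650 — 2750 hours to go.
Take 500 from Supplier A at 6.0 — need 2250 more.
Supplier V (6.5): use full 1100 — 1150 hours to go.
Supplier Q (8.5): use full 900 — 250 hours to go.
Take 250 from Supplier 13 at 10.0 to finish.

250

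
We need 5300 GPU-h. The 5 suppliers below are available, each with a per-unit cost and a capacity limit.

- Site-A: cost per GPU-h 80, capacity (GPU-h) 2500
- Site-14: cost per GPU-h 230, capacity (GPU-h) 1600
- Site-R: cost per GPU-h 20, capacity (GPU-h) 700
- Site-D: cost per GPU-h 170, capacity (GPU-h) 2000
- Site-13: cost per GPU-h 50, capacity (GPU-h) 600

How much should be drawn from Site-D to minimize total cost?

1500

Cheapest first:
Site-R at 20: take all 700 GPU-h → 4600 still needed.
Site-13 (50): use full 600 → 4000 GPU-h to go.
Site-A at 80: take all 2500 GPU-h → 1500 still needed.
Take 1500 from Site-D at 170 to finish.
Site-14: unused.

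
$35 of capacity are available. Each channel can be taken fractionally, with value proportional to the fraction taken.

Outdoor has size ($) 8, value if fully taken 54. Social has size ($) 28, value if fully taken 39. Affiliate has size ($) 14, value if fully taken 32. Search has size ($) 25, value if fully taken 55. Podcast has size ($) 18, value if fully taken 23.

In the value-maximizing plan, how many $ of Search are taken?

13

Best value per unit of size first: Outdoor 54/8≈6.75, Affiliate 32/14≈2.29, Search 55/25≈2.2, Social 39/28≈1.39, Podcast 23/18≈1.28.
Take all of Outdoor (8 $, value 54) → 27 $ left.
Take all of Affiliate (14 $, value 32) → 13 $ left.
Fill the last 13 $ with part of Search: 13/25 of it earns 28.6.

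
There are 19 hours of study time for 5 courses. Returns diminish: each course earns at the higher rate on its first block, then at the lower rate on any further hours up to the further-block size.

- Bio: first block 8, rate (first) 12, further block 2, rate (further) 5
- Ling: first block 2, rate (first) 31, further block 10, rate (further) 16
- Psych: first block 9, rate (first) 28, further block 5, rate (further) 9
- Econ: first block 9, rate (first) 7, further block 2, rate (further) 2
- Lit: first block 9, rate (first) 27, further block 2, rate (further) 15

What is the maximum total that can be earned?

Rank every tier by rate: Ling/T1 31 > Psych/T1 28 > Lit/T1 27 > Ling/T2 16 > Lit/T2 15 > Bio/T1 12 > Psych/T2 9 > Econ/T1 7 > Bio/T2 5 > Econ/T2 2.
Ling T1 at 31: fill all 2 — 17 left.
Psych T1 at 28: fill all 9 — 8 left.
Lit/T1: +8 of 9 at 27; pool empty.
Total = 31×2 + 28×9 + 27×8 = 530.

530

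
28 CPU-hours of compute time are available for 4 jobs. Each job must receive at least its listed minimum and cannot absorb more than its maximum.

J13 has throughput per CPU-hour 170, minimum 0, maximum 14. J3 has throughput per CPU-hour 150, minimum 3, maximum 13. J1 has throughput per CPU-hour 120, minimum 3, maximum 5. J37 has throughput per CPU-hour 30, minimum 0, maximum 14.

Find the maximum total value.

Meeting every minimum uses 0+3+3+0 = 6 CPU-hours, leaving 22.
Highest throughput per CPU-hour first: J13 170 > J3 150 > J1 120 > J37 30.
Give J13 14 more to hit its cap of 14 → 8 left.
J3: +8 (room for 10) → 11. Pool exhausted.
Total = 170×14 + 150×11 + 120×3 = 4390.

4390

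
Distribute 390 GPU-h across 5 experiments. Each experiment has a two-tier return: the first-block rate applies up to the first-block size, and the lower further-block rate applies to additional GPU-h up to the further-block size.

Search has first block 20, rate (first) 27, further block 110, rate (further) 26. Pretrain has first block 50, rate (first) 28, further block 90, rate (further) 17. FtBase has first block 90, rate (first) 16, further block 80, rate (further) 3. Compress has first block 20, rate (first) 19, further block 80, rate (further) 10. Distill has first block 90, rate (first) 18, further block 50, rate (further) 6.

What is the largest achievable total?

8490

Rank every tier by rate: Pretrain/tier1 28 > Search/tier1 27 > Search/tier2 26 > Compress/tier1 19 > Distill/tier1 18 > Pretrain/tier2 17 > FtBase/tier1 16 > Compress/tier2 10 > Distill/tier2 6 > FtBase/tier2 3.
Pretrain/tier1 (28): +50 → 340 left.
Search tier1 at 27: fill all 20 → 320 left.
Fill Search tier2 block (110 at 26) → 210 left.
Fill Compress tier1 block (20 at 19) → 190 left.
Distill/tier1 (18): +90 → 100 left.
Pretrain tier2 at 17: fill all 90 → 10 left.
FtBase/tier1: +10 of 90 at 16; pool empty.
Total = 28×50 + 27×20 + 26×110 + 19×20 + 18×90 + 17×90 + 16×10 = 8490.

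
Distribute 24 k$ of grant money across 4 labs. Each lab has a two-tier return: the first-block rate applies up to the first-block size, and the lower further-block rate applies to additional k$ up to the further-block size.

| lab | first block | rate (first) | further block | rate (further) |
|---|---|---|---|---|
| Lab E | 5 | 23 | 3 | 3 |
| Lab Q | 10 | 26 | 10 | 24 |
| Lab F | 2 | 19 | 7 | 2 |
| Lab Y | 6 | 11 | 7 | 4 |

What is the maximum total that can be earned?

592

Order all 8 blocks by rate: Lab Q/T1 26 > Lab Q/T2 24 > Lab E/T1 23 > Lab F/T1 19 > Lab Y/T1 11 > Lab Y/T2 4 > Lab E/T2 3 > Lab F/T2 2.
Lab Q/T1 (26): +10 → 14 left.
Fill Lab Q T2 block (10 at 24) → 4 left.
Lab E/T1: +4 of 5 at 23; pool empty.
Total = 26×10 + 24×10 + 23×4 = 592.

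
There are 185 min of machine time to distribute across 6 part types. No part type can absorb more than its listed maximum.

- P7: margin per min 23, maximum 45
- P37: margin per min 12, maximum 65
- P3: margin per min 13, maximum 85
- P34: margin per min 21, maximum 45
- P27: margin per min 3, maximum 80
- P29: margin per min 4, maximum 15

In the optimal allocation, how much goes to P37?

Highest margin per min first: P7 23 > P34 21 > P3 13 > P37 12 > P29 4 > P27 3.
P7: +45 to 45 (cap) — 140 left.
Give P34 45 to hit its cap of 45 — 95 left.
P3: +85 to 85 (cap) — 10 left.
P37: +10 (room for 65) → 10. Pool exhausted.

10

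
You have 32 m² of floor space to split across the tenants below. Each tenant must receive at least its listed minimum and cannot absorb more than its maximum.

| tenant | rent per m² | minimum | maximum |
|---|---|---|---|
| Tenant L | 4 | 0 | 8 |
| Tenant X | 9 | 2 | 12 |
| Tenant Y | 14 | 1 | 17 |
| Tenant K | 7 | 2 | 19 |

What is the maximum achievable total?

Meeting every minimum uses 0+2+1+2 = 5 m², leaving 27.
Highest rent per m² first: Tenant Y 14 > Tenant X 9 > Tenant K 7 > Tenant L 4.
Tenant Y takes 16 more to reach its cap of 17 → 11 left.
Tenant X: +10 to 12 (cap) → 1 left.
Tenant K: +1 (room for 17) → 3. Pool exhausted.
Total = 9×12 + 14×17 + 7×3 = 367.

367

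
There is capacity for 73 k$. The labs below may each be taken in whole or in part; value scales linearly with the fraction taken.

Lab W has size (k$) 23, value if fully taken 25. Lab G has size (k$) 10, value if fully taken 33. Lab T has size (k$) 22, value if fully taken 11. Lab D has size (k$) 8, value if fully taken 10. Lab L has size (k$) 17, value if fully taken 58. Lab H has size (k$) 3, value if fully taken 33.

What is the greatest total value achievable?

Best value per unit of size first: Lab H 33/3≈11, Lab L 58/17≈3.41, Lab G 33/10≈3.3, Lab D 10/8≈1.25, Lab W 25/23≈1.09, Lab T 11/22≈0.5.
Lab H: take in full, 3 k$ for value 33 → 70 left.
All 17 k$ of Lab L fit (value 58) → 53 remain.
Take all of Lab G (10 k$, value 33) → 43 k$ left.
Lab D: take in full, 8 k$ for value 10 → 35 left.
Lab W: take in full, 23 k$ for value 25 → 12 left.
12 k$ left: a 12/22 share of Lab T gives 11×12/22 = 6.
Total value = 165.

165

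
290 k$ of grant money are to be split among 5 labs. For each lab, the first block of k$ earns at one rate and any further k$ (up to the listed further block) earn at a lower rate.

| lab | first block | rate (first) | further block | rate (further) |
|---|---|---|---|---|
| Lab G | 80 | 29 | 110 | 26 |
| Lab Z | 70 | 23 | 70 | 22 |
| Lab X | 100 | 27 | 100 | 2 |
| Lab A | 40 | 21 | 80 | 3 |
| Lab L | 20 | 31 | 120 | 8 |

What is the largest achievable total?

Rank every tier by rate: Lab L/first 31 > Lab G/first 29 > Lab X/first 27 > Lab G/second 26 > Lab Z/first 23 > Lab Z/second 22 > Lab A/first 21 > Lab L/second 8 > Lab A/second 3 > Lab X/second 2.
Lab L/first (31): +20 → 270 left.
Lab G/first (29): +80 → 190 left.
Lab X/first (27): +100 → 90 left.
90 remain; put them into Lab G second at 26.
Total = 31×20 + 29×80 + 27×100 + 26×90 = 7980.

7980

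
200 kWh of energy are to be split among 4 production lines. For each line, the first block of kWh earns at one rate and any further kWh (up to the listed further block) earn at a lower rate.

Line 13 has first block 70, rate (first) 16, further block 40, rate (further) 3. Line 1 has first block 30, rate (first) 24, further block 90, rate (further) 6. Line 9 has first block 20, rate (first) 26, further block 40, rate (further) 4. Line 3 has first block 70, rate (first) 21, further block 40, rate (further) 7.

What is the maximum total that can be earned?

Rank every tier by rate: Line 9/T1 26 > Line 1/T1 24 > Line 3/T1 21 > Line 13/T1 16 > Line 3/T2 7 > Line 1/T2 6 > Line 9/T2 4 > Line 13/T2 3.
Fill Line 9 T1 block (20 at 26) ; 180 left.
Fill Line 1 T1 block (30 at 24) ; 150 left.
Line 3 T1 at 21: fill all 70 ; 80 left.
Line 13 T1 at 16: fill all 70 ; 10 left.
10 remain; put them into Line 3 T2 at 7.
Total = 26×20 + 24×30 + 21×70 + 16×70 + 7×10 = 3900.

3900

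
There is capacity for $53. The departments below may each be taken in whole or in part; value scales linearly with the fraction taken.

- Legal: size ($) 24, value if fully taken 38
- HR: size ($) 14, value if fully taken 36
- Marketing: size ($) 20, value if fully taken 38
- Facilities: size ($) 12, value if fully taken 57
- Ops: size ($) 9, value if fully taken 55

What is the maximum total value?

Sort by value density: Ops 55/9≈6.11, Facilities 57/12≈4.75, HR 36/14≈2.57, Marketing 38/20≈1.9, Legal 38/24≈1.58.
Ops: take in full, 9 $ for value 55 → 44 left.
Facilities: take in full, 12 $ for value 57 → 32 left.
All 14 $ of HR fit (value 36) → 18 remain.
18 $ left: a 18/20 share of Marketing gives 38×18/20 = 34.2.
Total value = 182.2.

182.2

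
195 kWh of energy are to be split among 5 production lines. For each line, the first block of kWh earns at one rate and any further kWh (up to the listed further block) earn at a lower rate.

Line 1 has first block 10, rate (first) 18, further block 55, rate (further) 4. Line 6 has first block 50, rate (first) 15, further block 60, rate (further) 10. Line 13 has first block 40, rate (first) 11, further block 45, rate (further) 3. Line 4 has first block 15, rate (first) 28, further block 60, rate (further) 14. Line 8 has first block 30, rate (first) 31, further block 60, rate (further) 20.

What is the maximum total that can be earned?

3900

Treat each block as its own option and order by rate: Line 8/tier1 31 > Line 4/tier1 28 > Line 8/tier2 20 > Line 1/tier1 18 > Line 6/tier1 15 > Line 4/tier2 14 > Line 13/tier1 11 > Line 6/tier2 10 > Line 1/tier2 4 > Line 13/tier2 3.
Line 8 tier1 at 31: fill all 30 — 165 left.
Line 4/tier1 (28): +15 — 150 left.
Line 8/tier2 (20): +60 — 90 left.
Line 1 tier1 at 18: fill all 10 — 80 left.
Line 6/tier1 (15): +50 — 30 left.
Line 4 tier2 at 14: only 30 left, fill 30.
Total = 31×30 + 28×15 + 20×60 + 18×10 + 15×50 + 14×30 = 3900.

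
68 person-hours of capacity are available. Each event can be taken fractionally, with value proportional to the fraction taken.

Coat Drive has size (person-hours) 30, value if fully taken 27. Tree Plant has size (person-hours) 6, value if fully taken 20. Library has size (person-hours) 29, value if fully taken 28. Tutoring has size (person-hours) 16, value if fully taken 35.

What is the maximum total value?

Best value per unit of size first: Tree Plant 20/6≈3.33, Tutoring 35/16≈2.19, Library 28/29≈0.966, Coat Drive 27/30≈0.9.
Tree Plant: take in full, 6 person-hours for value 20 — 62 left.
Take all of Tutoring (16 person-hours, value 35) — 46 person-hours left.
Library: take in full, 29 person-hours for value 28 — 17 left.
17 person-hours left: a 17/30 share of Coat Drive gives 27×17/30 = 15.3.
Total value = 98.3.

98.3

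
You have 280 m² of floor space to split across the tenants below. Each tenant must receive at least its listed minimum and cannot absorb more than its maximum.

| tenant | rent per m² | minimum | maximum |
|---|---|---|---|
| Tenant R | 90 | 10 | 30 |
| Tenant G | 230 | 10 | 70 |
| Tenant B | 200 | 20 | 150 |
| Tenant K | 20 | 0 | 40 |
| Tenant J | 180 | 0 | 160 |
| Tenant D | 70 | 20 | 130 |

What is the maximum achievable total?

Meeting every minimum uses 10+10+20+0+0+20 = 60 m², leaving 220.
Order the tenants by rent per m²: Tenant G 230 > Tenant B 200 > Tenant J 180 > Tenant R 90 > Tenant D 70 > Tenant K 20.
Give Tenant G 60 more to hit its cap of 70 — 160 left.
Tenant B: +130 to 150 (cap) — 30 left.
Tenant J: +30 (room for 160) → 30. Pool exhausted.
Total = 90×10 + 230×70 + 200×150 + 180×30 + 70×20 = 53800.

53800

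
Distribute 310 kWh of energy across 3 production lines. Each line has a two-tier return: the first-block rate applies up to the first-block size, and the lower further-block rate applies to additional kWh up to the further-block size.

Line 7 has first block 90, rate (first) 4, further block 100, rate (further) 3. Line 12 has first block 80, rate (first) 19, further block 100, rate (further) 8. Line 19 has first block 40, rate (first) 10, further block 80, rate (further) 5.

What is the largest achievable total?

3160

Rank every tier by rate: Line 12/first 19 > Line 19/first 10 > Line 12/second 8 > Line 19/second 5 > Line 7/first 4 > Line 7/second 3.
Line 12 first at 19: fill all 80 — 230 left.
Fill Line 19 first block (40 at 10) — 190 left.
Line 12/second (8): +100 — 90 left.
Line 19/second (5): +80 — 10 left.
10 remain; put them into Line 7 first at 4.
Total = 19×80 + 10×40 + 8×100 + 5×80 + 4×10 = 3160.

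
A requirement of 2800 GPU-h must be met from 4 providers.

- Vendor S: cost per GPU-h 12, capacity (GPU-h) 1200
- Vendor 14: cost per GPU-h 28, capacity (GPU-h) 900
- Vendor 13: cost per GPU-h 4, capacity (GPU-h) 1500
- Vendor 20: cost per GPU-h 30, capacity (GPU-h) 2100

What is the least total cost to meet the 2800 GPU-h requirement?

23200

Fill from the cheapest provider first.
Vendor 13 at 4: take all 1500 GPU-h — 1300 still needed.
Take 1200 from Vendor S at 12 — need 100 more.
Vendor 14 at 28: take 100 of its 900 — requirement met.
Vendor 20: unused.
Cost = 1500×4 + 1200×12 + 100×28 = 23200.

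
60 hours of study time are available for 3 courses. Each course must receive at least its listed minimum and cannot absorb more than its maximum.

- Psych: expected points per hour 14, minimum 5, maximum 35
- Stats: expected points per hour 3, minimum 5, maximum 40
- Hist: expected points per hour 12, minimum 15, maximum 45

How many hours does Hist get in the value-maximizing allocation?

20

Meeting every minimum uses 5+5+15 = 25 hours, leaving 35.
Highest expected points per hour first: Psych 14 > Hist 12 > Stats 3.
Psych: +30 to 35 (cap) → 5 left.
Only 5 left; Hist takes them to reach 20.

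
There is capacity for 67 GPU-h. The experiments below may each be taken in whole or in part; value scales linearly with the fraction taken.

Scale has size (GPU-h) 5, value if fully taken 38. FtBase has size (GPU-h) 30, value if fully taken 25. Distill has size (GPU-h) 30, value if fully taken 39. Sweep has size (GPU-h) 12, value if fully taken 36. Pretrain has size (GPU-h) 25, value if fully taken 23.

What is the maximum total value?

131.4

Best value per unit of size first: Scale 38/5≈7.6, Sweep 36/12≈3, Distill 39/30≈1.3, Pretrain 23/25≈0.92, FtBase 25/30≈0.833.
Scale: take in full, 5 GPU-h for value 38 — 62 left.
Sweep: take in full, 12 GPU-h for value 36 — 50 left.
Take all of Distill (30 GPU-h, value 39) — 20 GPU-h left.
Fill the last 20 GPU-h with part of Pretrain: 20/25 of it earns 18.4.
Total value = 131.4.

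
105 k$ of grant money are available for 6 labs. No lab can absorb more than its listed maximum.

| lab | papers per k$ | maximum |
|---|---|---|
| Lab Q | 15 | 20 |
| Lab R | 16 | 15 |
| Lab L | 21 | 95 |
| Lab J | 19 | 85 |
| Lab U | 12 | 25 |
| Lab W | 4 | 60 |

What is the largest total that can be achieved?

2185

Highest papers per k$ first: Lab L 21 > Lab J 19 > Lab R 16 > Lab Q 15 > Lab U 12 > Lab W 4.
Lab L: +95 to 95 (cap) — 10 left.
Only 10 left; Lab J takes them to reach 10.
Total = 21×95 + 19×10 = 2185.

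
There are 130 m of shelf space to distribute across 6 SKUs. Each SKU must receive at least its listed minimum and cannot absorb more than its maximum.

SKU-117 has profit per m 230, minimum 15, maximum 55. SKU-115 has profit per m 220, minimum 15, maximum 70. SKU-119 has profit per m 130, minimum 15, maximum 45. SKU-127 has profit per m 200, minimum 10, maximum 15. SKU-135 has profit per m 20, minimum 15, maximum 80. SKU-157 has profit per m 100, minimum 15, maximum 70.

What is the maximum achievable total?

Meeting every minimum uses 15+15+15+10+15+15 = 85 m, leaving 45.
Rank by profit per m: SKU-117 230 > SKU-115 220 > SKU-127 200 > SKU-119 130 > SKU-157 100 > SKU-135 20.
SKU-117: +40 to 55 (cap) — 5 left.
SKU-115: +5 (room for 55) → 20. Pool exhausted.
Total = 230×55 + 220×20 + 130×15 + 200×10 + 20×15 + 100×15 = 22800.

22800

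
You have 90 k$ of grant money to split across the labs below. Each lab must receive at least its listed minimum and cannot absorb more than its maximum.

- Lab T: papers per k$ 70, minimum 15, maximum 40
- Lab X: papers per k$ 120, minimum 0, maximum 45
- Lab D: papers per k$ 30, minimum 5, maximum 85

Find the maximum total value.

Meeting every minimum uses 15+0+5 = 20 k$, leaving 70.
Highest papers per k$ first: Lab X 120 > Lab T 70 > Lab D 30.
Lab X: +45 to 45 (cap) → 25 left.
Lab T: +25 to 40 (cap) → 0 left.
Total = 70×40 + 120×45 + 30×5 = 8350.

8350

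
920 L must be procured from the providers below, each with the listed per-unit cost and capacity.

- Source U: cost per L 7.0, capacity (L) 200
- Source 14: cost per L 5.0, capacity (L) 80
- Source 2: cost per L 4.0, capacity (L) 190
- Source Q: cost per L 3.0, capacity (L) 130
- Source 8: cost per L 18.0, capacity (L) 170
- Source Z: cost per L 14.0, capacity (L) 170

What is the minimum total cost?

8030

Use providers in increasing cost order.
Source Q at 3.0: take all 130 L → 790 still needed.
Take 190 from Source 2 at 4.0 → need 600 more.
Source 14 (5.0): use full 80 → 520 L to go.
Source U at 7.0: take all 200 L → 320 still needed.
Take 170 from Source Z at 14.0 → need 150 more.
Source 8 (18.0): take the remaining 150 → done.
Cost = 130×3.0 + 190×4.0 + 80×5.0 + 200×7.0 + 170×14.0 + 150×18.0 = 8030.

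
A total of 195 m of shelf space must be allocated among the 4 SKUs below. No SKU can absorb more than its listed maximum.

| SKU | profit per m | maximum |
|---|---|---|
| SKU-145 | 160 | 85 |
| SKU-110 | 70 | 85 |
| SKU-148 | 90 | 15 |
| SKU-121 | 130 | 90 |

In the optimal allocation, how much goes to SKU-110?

5

Order the SKUs by profit per m: SKU-145 160 > SKU-121 130 > SKU-148 90 > SKU-110 70.
SKU-145: +85 to 85 (cap) → 110 left.
SKU-121: +90 to 90 (cap) → 20 left.
Give SKU-148 15 to hit its cap of 15 → 5 left.
SKU-110: +5 (room for 85) → 5. Pool exhausted.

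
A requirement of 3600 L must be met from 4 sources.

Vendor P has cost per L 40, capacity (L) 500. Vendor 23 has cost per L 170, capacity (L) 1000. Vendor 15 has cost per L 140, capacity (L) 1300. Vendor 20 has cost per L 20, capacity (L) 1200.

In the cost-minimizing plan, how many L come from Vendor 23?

600

Cheapest first:
Vendor 20 at 20: take all 1200 L — 2400 still needed.
Take 500 from Vendor P at 40 — need 1900 more.
Vendor 15 (140): use full 1300 — 600 L to go.
Take 600 from Vendor 23 at 170 to finish.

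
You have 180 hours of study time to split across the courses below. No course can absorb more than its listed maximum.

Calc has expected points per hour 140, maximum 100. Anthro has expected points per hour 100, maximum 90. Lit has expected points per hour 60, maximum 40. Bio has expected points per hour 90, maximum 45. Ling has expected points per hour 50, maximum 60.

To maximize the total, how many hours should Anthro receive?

80

Highest expected points per hour first: Calc 140 > Anthro 100 > Bio 90 > Lit 60 > Ling 50.
Give Calc 100 to hit its cap of 100 ; 80 left.
Only 80 left; Anthro takes them to reach 80.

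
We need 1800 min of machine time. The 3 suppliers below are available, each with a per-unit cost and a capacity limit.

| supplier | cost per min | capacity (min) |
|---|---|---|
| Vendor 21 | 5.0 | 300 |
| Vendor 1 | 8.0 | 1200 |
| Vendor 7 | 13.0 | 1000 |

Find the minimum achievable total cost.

15000

Fill from the cheapest supplier first.
Vendor 21 at 5.0: take all 300 min ; 1500 still needed.
Take 1200 from Vendor 1 at 8.0 ; need 300 more.
Vendor 7 at 13.0: take 300 of its 1000 ; requirement met.
Cost = 300×5.0 + 1200×8.0 + 300×13.0 = 15000.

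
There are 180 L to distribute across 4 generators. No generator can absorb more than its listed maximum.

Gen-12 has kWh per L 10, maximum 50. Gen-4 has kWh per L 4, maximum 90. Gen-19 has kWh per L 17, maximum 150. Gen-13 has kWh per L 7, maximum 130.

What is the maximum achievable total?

Highest kWh per L first: Gen-19 17 > Gen-12 10 > Gen-13 7 > Gen-4 4.
Gen-19 takes 150 to reach its cap of 150 — 30 left.
Only 30 left; Gen-12 takes them to reach 30.
Total = 10×30 + 17×150 = 2850.

2850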